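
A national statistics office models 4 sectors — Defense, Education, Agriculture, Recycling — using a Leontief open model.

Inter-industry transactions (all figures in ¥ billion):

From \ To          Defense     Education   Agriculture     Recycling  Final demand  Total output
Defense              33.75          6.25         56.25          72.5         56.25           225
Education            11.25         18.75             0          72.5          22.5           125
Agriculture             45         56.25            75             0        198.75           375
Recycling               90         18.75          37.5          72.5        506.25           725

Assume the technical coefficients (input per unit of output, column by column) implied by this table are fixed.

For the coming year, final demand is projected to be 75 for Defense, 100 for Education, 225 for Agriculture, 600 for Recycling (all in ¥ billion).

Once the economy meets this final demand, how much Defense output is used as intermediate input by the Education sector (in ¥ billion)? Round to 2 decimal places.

z_12 = 11.99

Technical coefficients a_ij = z_ij / X_j:
  a_11 = 33.75/225 = 0.15, a_21 = 11.25/225 = 0.05, a_31 = 45/225 = 0.20, a_41 = 90/225 = 0.40
  a_12 = 6.25/125 = 0.05, a_22 = 18.75/125 = 0.15, a_32 = 56.25/125 = 0.45, a_42 = 18.75/125 = 0.15
  a_13 = 56.25/375 = 0.15, a_23 = 0/375 = 0.00, a_33 = 75/375 = 0.20, a_43 = 37.5/375 = 0.10
  a_14 = 72.5/725 = 0.10, a_24 = 72.5/725 = 0.10, a_34 = 0/725 = 0.00, a_44 = 72.5/725 = 0.10
I − A =
  [   0.85    -0.05    -0.15    -0.10]
  [  -0.05     0.85     0.00    -0.10]
  [  -0.20    -0.45     0.80     0.00]
  [  -0.40    -0.15    -0.10     0.90]
Compute the cofactors C_ij = (−1)^(i+j)·(3×3 minor ij) of I−A; the adjugate is their transpose:
adj(I−A) = Cᵀ =
  [ 0.595500   0.113250   0.121500   0.078750]
  [ 0.070000   0.551000   0.021750   0.069000]
  [ 0.188250   0.338250   0.598500   0.058500]
  [ 0.297250   0.179750   0.124125   0.547125]
det(I−A) = Σ_j (I−A)_1j·C_1j = (0.85)(0.595500) + (-0.05)(0.070000) + (-0.15)(0.188250) + (-0.10)(0.297250) = 0.4447125
(I − A)⁻¹ = adj(I−A) / det(I−A) ≈
  [   1.3391     0.2547     0.2732     0.1771]
  [   0.1574     1.2390     0.0489     0.1552]
  [   0.4233     0.7606     1.3458     0.1315]
  [   0.6684     0.4042     0.2791     1.2303]
First solve x = (I − A)⁻¹ d = adj(I−A)·d / det(I−A); in particular x_2 = (0.070000·75 + 0.551000·100 + 0.021750·225 + 0.069000·600) / 0.4447125 = 106.64375 / 0.4447125 ≈ 239.8038.
Intermediate flow from 1 to 2: z_12 = a_12 · x_2 = 0.05 × 106.64375 / 0.4447125 = 5.3321875 / 0.4447125 ≈ 11.99.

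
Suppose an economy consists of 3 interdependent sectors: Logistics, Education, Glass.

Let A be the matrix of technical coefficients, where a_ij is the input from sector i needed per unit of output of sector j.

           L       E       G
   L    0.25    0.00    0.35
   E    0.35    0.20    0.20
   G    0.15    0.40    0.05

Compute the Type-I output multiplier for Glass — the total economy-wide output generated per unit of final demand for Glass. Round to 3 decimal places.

m_G = 2.751

I − A =
  [   0.75     0.00    -0.35]
  [  -0.35     0.80    -0.20]
  [  -0.15    -0.40     0.95]
Cofactors of I−A, C_ij = (−1)^(i+j)·(minor ij) (rows/columns in the sector order above):
  C_11 = (0.80)(0.95) − (-0.20)(-0.40) = 0.6800
  C_12 = −[(-0.35)(0.95) − (-0.20)(-0.15)] = 0.3625
  C_13 = (-0.35)(-0.40) − (0.80)(-0.15) = 0.2600
  C_21 = −[(0.00)(0.95) − (-0.35)(-0.40)] = 0.1400
  C_22 = (0.75)(0.95) − (-0.35)(-0.15) = 0.6600
  C_23 = −[(0.75)(-0.40) − (0.00)(-0.15)] = 0.3000
  C_31 = (0.00)(-0.20) − (-0.35)(0.80) = 0.2800
  C_32 = −[(0.75)(-0.20) − (-0.35)(-0.35)] = 0.2725
  C_33 = (0.75)(0.80) − (0.00)(-0.35) = 0.6000
det(I−A) = Σ_j (I−A)_1j·C_1j = (0.75)(0.6800) + (0.00)(0.3625) + (-0.35)(0.2600) = 0.4190
adj(I−A) = Cᵀ =
  [ 0.6800   0.1400   0.2800]
  [ 0.3625   0.6600   0.2725]
  [ 0.2600   0.3000   0.6000]
(I − A)⁻¹ = adj(I−A) / det(I−A) ≈
  [   1.6229     0.3341     0.6683]
  [   0.8652     1.5752     0.6504]
  [   0.6205     0.7160     1.4320]
The output multiplier for sector j is the column-j sum of the Leontief inverse (I − A)⁻¹ = adj(I−A) / det(I−A).
Column G of adj(I−A): (0.2800, 0.2725, 0.6000); det(I−A) = 0.4190.
m_G = (0.2800 + 0.2725 + 0.6000) / 0.4190 = 1.1525 / 0.4190 ≈ 2.751.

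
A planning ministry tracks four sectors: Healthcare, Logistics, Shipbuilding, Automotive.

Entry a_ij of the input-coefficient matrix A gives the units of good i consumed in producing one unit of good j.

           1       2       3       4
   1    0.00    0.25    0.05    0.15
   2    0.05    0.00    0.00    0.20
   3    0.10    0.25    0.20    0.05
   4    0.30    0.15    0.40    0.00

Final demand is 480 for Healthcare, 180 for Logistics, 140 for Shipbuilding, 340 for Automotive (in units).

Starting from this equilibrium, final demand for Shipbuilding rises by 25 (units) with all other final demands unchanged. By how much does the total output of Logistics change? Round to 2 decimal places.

Δx_2 = 3.34

I − A =
  [   1.00    -0.25    -0.05    -0.15]
  [  -0.05     1.00     0.00    -0.20]
  [  -0.10    -0.25     0.80    -0.05]
  [  -0.30    -0.15    -0.40     1.00]
Compute the cofactors C_ij = (−1)^(i+j)·(3×3 minor ij) of I−A; the adjugate is their transpose:
adj(I−A) = Cᵀ =
  [ 0.736000   0.240875   0.128500   0.165000]
  [ 0.095000   0.732250   0.088500   0.165125]
  [ 0.139875   0.277250   0.896375   0.121250]
  [ 0.291000   0.293000   0.410375   0.784375]
det(I−A) = Σ_j (I−A)_1j·C_1j = (1.00)(0.736000) + (-0.25)(0.095000) + (-0.05)(0.139875) + (-0.15)(0.291000) = 0.66160625
(I − A)⁻¹ = adj(I−A) / det(I−A) ≈
  [   1.1124     0.3641     0.1942     0.2494]
  [   0.1436     1.1068     0.1338     0.2496]
  [   0.2114     0.4191     1.3548     0.1833]
  [   0.4398     0.4429     0.6203     1.1856]
Δx = (I − A)⁻¹ Δd with Δd having +25 in the Shipbuilding component and 0 elsewhere.
So Δx_2 = L_23 · (+25), where L_23 = adj(I−A)_23 / det(I−A) = 0.088500 / 0.66160625.
Δx_2 = 0.088500 × (+25) / 0.66160625 = 2.2125 / 0.66160625 ≈ 3.34.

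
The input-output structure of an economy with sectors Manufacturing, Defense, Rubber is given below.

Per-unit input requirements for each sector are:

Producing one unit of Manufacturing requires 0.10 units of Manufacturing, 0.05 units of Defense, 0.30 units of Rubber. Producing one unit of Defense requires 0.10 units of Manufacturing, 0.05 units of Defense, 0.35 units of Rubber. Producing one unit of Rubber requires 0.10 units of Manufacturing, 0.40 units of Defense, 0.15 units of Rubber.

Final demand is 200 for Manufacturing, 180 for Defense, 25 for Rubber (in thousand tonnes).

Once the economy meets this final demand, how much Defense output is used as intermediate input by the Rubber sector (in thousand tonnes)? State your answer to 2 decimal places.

I − A =
  [   0.90    -0.10    -0.10]
  [  -0.05     0.95    -0.40]
  [  -0.30    -0.35     0.85]
Cofactors of I−A, C_ij = (−1)^(i+j)·(minor ij) (rows/columns in the sector order above):
  C_11 = (0.95)(0.85) − (-0.40)(-0.35) = 0.6675
  C_12 = −[(-0.05)(0.85) − (-0.40)(-0.30)] = 0.1625
  C_13 = (-0.05)(-0.35) − (0.95)(-0.30) = 0.3025
  C_21 = −[(-0.10)(0.85) − (-0.10)(-0.35)] = 0.1200
  C_22 = (0.90)(0.85) − (-0.10)(-0.30) = 0.7350
  C_23 = −[(0.90)(-0.35) − (-0.10)(-0.30)] = 0.3450
  C_31 = (-0.10)(-0.40) − (-0.10)(0.95) = 0.1350
  C_32 = −[(0.90)(-0.40) − (-0.10)(-0.05)] = 0.3650
  C_33 = (0.90)(0.95) − (-0.10)(-0.05) = 0.8500
det(I−A) = Σ_j (I−A)_1j·C_1j = (0.90)(0.6675) + (-0.10)(0.1625) + (-0.10)(0.3025) = 0.55425
adj(I−A) = Cᵀ =
  [ 0.6675   0.1200   0.1350]
  [ 0.1625   0.7350   0.3650]
  [ 0.3025   0.3450   0.8500]
(I − A)⁻¹ = adj(I−A) / det(I−A) ≈
  [   1.2043     0.2165     0.2436]
  [   0.2932     1.3261     0.6585]
  [   0.5458     0.6225     1.5336]
First solve x = (I − A)⁻¹ d = adj(I−A)·d / det(I−A); in particular x_R = (0.3025·200 + 0.3450·180 + 0.8500·25) / 0.55425 = 143.85 / 0.55425 ≈ 259.5399.
Intermediate flow from D to R: z_DR = a_DR · x_R = 0.40 × 143.85 / 0.55425 = 57.54 / 0.55425 ≈ 103.82.

z_DR = 103.82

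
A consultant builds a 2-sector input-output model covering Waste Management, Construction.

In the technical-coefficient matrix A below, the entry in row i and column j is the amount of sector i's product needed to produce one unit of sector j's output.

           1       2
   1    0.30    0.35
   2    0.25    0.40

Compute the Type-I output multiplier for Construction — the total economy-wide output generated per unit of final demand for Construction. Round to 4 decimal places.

I − A =
  [   0.70    -0.35]
  [  -0.25     0.60]
det(I−A) = (0.70)(0.60) − (-0.35)(-0.25) = 0.3325
adj(I−A) = [[0.60, 0.35], [0.25, 0.70]]
(I − A)⁻¹ = adj(I−A) / det(I−A) ≈
  [   1.80451     1.05263]
  [   0.75188     2.10526]
The output multiplier for sector j is the column-j sum of the Leontief inverse (I − A)⁻¹ = adj(I−A) / det(I−A).
Column 2 of adj(I−A): (0.35, 0.70); det(I−A) = 0.3325.
m_2 = (0.35 + 0.70) / 0.3325 = 1.05 / 0.3325 ≈ 3.1579.

m_2 = 3.1579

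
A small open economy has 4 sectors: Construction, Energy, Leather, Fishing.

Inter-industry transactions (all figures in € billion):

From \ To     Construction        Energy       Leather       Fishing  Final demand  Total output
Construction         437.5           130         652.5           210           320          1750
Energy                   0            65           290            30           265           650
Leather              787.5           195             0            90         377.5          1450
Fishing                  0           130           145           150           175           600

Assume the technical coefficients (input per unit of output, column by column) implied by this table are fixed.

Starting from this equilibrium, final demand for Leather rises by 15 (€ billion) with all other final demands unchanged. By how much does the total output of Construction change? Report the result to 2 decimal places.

Technical coefficients a_ij = z_ij / X_j:
  a_CC = 437.5/1750 = 0.25, a_EC = 0/1750 = 0.00, a_LC = 787.5/1750 = 0.45, a_FC = 0/1750 = 0.00
  a_CE = 130/650 = 0.20, a_EE = 65/650 = 0.10, a_LE = 195/650 = 0.30, a_FE = 130/650 = 0.20
  a_CL = 652.5/1450 = 0.45, a_EL = 290/1450 = 0.20, a_LL = 0/1450 = 0.00, a_FL = 145/1450 = 0.10
  a_CF = 210/600 = 0.35, a_EF = 30/600 = 0.05, a_LF = 90/600 = 0.15, a_FF = 150/600 = 0.25
I − A =
  [   0.75    -0.20    -0.45    -0.35]
  [   0.00     0.90    -0.20    -0.05]
  [  -0.45    -0.30     1.00    -0.15]
  [   0.00    -0.20    -0.10     0.75]
Compute the cofactors C_ij = (−1)^(i+j)·(3×3 minor ij) of I−A; the adjugate is their transpose:
adj(I−A) = Cᵀ =
  [ 0.599000   0.342250   0.375750   0.377500]
  [ 0.069750   0.383625   0.116250   0.081375]
  [ 0.299250   0.290250   0.498750   0.258750]
  [ 0.058500   0.141000   0.097500   0.429750]
det(I−A) = Σ_j (I−A)_1j·C_1j = (0.75)(0.599000) + (-0.20)(0.069750) + (-0.45)(0.299250) + (-0.35)(0.058500) = 0.2801625
(I − A)⁻¹ = adj(I−A) / det(I−A) ≈
  [   2.1380     1.2216     1.3412     1.3474]
  [   0.2490     1.3693     0.4149     0.2905]
  [   1.0681     1.0360     1.7802     0.9236]
  [   0.2088     0.5033     0.3480     1.5339]
Δx = (I − A)⁻¹ Δd with Δd having +15 in the Leather component and 0 elsewhere.
So Δx_C = L_CL · (+15), where L_CL = adj(I−A)_CL / det(I−A) = 0.375750 / 0.2801625.
Δx_C = 0.375750 × (+15) / 0.2801625 = 5.63625 / 0.2801625 ≈ 20.12.

Δx_C = 20.12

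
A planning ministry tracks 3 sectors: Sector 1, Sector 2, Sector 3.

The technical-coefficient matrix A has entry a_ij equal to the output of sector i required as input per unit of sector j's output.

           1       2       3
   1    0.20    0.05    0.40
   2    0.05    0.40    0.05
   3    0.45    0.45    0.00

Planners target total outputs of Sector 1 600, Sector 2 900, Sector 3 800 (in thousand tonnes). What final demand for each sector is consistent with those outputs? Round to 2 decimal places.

I − A =
  [   0.80    -0.05    -0.40]
  [  -0.05     0.60    -0.05]
  [  -0.45    -0.45     1.00]
d = (I − A) x:
  d_1 = (+0.80)·600 + (-0.05)·900 + (-0.40)·800 = 115.00
  d_2 = (-0.05)·600 + (+0.60)·900 + (-0.05)·800 = 470.00
  d_3 = (-0.45)·600 + (-0.45)·900 + (+1.00)·800 = 125.00

d_1 = 115.00, d_2 = 470.00, d_3 = 125.00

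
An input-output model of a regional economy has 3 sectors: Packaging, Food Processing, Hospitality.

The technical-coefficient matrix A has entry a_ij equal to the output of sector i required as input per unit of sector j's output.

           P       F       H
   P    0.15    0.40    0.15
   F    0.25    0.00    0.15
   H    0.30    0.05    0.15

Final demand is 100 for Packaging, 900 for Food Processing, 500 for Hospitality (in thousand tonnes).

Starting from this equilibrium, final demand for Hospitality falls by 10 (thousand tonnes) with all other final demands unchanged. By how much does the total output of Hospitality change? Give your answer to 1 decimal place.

Δx_H = -13.2

I − A =
  [   0.85    -0.40    -0.15]
  [  -0.25     1.00    -0.15]
  [  -0.30    -0.05     0.85]
Cofactors of I−A, C_ij = (−1)^(i+j)·(minor ij) (rows/columns in the sector order above):
  C_11 = (1.00)(0.85) − (-0.15)(-0.05) = 0.8425
  C_12 = −[(-0.25)(0.85) − (-0.15)(-0.30)] = 0.2575
  C_13 = (-0.25)(-0.05) − (1.00)(-0.30) = 0.3125
  C_21 = −[(-0.40)(0.85) − (-0.15)(-0.05)] = 0.3475
  C_22 = (0.85)(0.85) − (-0.15)(-0.30) = 0.6775
  C_23 = −[(0.85)(-0.05) − (-0.40)(-0.30)] = 0.1625
  C_31 = (-0.40)(-0.15) − (-0.15)(1.00) = 0.2100
  C_32 = −[(0.85)(-0.15) − (-0.15)(-0.25)] = 0.1650
  C_33 = (0.85)(1.00) − (-0.40)(-0.25) = 0.7500
det(I−A) = Σ_j (I−A)_1j·C_1j = (0.85)(0.8425) + (-0.40)(0.2575) + (-0.15)(0.3125) = 0.56625
adj(I−A) = Cᵀ =
  [ 0.8425   0.3475   0.2100]
  [ 0.2575   0.6775   0.1650]
  [ 0.3125   0.1625   0.7500]
(I − A)⁻¹ = adj(I−A) / det(I−A) ≈
  [   1.4879     0.6137     0.3709]
  [   0.4547     1.1965     0.2914]
  [   0.5519     0.2870     1.3245]
Δx = (I − A)⁻¹ Δd with Δd having -10 in the Hospitality component and 0 elsewhere.
So Δx_H = L_HH · (-10), where L_HH = adj(I−A)_HH / det(I−A) = 0.7500 / 0.56625.
Δx_H = 0.7500 × (-10) / 0.56625 = -7.50 / 0.56625 ≈ -13.2.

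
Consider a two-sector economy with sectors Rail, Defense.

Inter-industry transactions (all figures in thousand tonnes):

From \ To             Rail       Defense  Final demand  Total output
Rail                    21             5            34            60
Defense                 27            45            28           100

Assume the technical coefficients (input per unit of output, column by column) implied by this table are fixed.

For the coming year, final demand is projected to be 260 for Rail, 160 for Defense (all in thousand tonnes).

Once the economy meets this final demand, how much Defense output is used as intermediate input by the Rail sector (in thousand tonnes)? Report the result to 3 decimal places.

z_21 = 202.836

Technical coefficients a_ij = z_ij / X_j:
  a_11 = 21/60 = 0.35, a_21 = 27/60 = 0.45
  a_12 = 5/100 = 0.05, a_22 = 45/100 = 0.45
I − A =
  [   0.65    -0.05]
  [  -0.45     0.55]
det(I−A) = (0.65)(0.55) − (-0.05)(-0.45) = 0.3350
adj(I−A) = [[0.55, 0.05], [0.45, 0.65]]
(I − A)⁻¹ = adj(I−A) / det(I−A) ≈
  [   1.6418     0.1493]
  [   1.3433     1.9403]
First solve x = (I − A)⁻¹ d = adj(I−A)·d / det(I−A); in particular x_1 = (0.55·260 + 0.05·160) / 0.3350 = 151.00 / 0.3350 ≈ 450.74627.
Intermediate flow from 2 to 1: z_21 = a_21 · x_1 = 0.45 × 151.00 / 0.3350 = 67.95 / 0.3350 ≈ 202.836.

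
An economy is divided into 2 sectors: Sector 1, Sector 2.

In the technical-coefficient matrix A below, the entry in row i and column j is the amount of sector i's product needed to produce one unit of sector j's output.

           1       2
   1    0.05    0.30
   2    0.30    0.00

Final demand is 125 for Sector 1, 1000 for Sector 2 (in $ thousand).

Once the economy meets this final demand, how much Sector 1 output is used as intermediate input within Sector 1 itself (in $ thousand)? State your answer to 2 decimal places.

z_11 = 24.71

I − A =
  [   0.95    -0.30]
  [  -0.30     1.00]
det(I−A) = (0.95)(1.00) − (-0.30)(-0.30) = 0.8600
adj(I−A) = [[1.00, 0.30], [0.30, 0.95]]
(I − A)⁻¹ = adj(I−A) / det(I−A) ≈
  [   1.1628     0.3488]
  [   0.3488     1.1047]
First solve x = (I − A)⁻¹ d = adj(I−A)·d / det(I−A); in particular x_1 = (1.00·125 + 0.30·1000) / 0.8600 = 425.00 / 0.8600 ≈ 494.1860.
Intermediate flow from 1 to 1: z_11 = a_11 · x_1 = 0.05 × 425.00 / 0.8600 = 21.25 / 0.8600 ≈ 24.71.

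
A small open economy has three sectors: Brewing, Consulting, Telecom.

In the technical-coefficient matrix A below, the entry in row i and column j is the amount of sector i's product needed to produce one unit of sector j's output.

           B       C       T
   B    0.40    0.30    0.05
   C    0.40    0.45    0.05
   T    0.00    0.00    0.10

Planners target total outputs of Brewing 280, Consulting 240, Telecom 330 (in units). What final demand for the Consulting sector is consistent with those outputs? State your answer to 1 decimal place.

I − A =
  [   0.60    -0.30    -0.05]
  [  -0.40     0.55    -0.05]
  [   0.00     0.00     0.90]
d = (I − A) x:
  d_B = (+0.60)·280 + (-0.30)·240 + (-0.05)·330 = 79.5
  d_C = (-0.40)·280 + (+0.55)·240 + (-0.05)·330 = 3.5
  d_T = (+0.00)·280 + (+0.00)·240 + (+0.90)·330 = 297.0

d_C = 3.5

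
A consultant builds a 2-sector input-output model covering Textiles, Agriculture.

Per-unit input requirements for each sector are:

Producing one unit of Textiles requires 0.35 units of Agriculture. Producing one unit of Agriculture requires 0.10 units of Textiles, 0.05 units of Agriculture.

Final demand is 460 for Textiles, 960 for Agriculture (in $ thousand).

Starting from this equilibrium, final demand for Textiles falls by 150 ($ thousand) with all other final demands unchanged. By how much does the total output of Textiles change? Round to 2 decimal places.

Δx_1 = -155.74

I − A =
  [   1.00    -0.10]
  [  -0.35     0.95]
det(I−A) = (1.00)(0.95) − (-0.10)(-0.35) = 0.9150
adj(I−A) = [[0.95, 0.10], [0.35, 1.00]]
(I − A)⁻¹ = adj(I−A) / det(I−A) ≈
  [   1.0383     0.1093]
  [   0.3825     1.0929]
Δx = (I − A)⁻¹ Δd with Δd having -150 in the Textiles component and 0 elsewhere.
So Δx_1 = L_11 · (-150), where L_11 = adj(I−A)_11 / det(I−A) = 0.95 / 0.9150.
Δx_1 = 0.95 × (-150) / 0.9150 = -142.50 / 0.9150 ≈ -155.74.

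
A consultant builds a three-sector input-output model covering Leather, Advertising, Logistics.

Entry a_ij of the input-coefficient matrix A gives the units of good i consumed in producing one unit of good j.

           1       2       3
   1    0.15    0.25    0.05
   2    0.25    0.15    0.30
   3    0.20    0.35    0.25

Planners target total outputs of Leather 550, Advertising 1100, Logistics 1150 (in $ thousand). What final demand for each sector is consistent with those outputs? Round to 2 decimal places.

d_1 = 135.00, d_2 = 452.50, d_3 = 367.50

I − A =
  [   0.85    -0.25    -0.05]
  [  -0.25     0.85    -0.30]
  [  -0.20    -0.35     0.75]
d = (I − A) x:
  d_1 = (+0.85)·550 + (-0.25)·1100 + (-0.05)·1150 = 135.00
  d_2 = (-0.25)·550 + (+0.85)·1100 + (-0.30)·1150 = 452.50
  d_3 = (-0.20)·550 + (-0.35)·1100 + (+0.75)·1150 = 367.50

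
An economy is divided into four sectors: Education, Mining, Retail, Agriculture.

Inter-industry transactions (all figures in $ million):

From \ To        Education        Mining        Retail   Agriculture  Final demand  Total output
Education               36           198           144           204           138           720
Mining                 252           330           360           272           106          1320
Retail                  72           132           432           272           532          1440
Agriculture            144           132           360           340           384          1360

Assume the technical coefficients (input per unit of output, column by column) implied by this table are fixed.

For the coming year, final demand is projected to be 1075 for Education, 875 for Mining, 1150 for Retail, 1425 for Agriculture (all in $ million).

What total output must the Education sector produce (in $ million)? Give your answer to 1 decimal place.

x_1 = 3205.7

Technical coefficients a_ij = z_ij / X_j:
  a_11 = 36/720 = 0.05, a_21 = 252/720 = 0.35, a_31 = 72/720 = 0.10, a_41 = 144/720 = 0.20
  a_12 = 198/1320 = 0.15, a_22 = 330/1320 = 0.25, a_32 = 132/1320 = 0.10, a_42 = 132/1320 = 0.10
  a_13 = 144/1440 = 0.10, a_23 = 360/1440 = 0.25, a_33 = 432/1440 = 0.30, a_43 = 360/1440 = 0.25
  a_14 = 204/1360 = 0.15, a_24 = 272/1360 = 0.20, a_34 = 272/1360 = 0.20, a_44 = 340/1360 = 0.25
I − A =
  [   0.95    -0.15    -0.10    -0.15]
  [  -0.35     0.75    -0.25    -0.20]
  [  -0.10    -0.10     0.70    -0.20]
  [  -0.20    -0.10    -0.25     0.75]
Compute the cofactors C_ij = (−1)^(i+j)·(3×3 minor ij) of I−A; the adjugate is their transpose:
adj(I−A) = Cᵀ =
  [ 0.31350   0.09500   0.12175   0.12050]
  [ 0.22800   0.41500   0.26150   0.22600]
  [ 0.12150   0.10600   0.44225   0.17050]
  [ 0.15450   0.11600   0.21475   0.42350]
det(I−A) = Σ_j (I−A)_1j·C_1j = (0.95)(0.31350) + (-0.15)(0.22800) + (-0.10)(0.12150) + (-0.15)(0.15450) = 0.2283
(I − A)⁻¹ = adj(I−A) / det(I−A) ≈
  [   1.3732     0.4161     0.5333     0.5278]
  [   0.9987     1.8178     1.1454     0.9899]
  [   0.5322     0.4643     1.9371     0.7468]
  [   0.6767     0.5081     0.9406     1.8550]
x = (I − A)⁻¹ d = adj(I−A)·d / det(I−A), with det(I−A) = 0.2283:
  x_1 = (0.31350·1075 + 0.09500·875 + 0.12175·1150 + 0.12050·1425) / 0.2283 = 731.8625 / 0.2283 ≈ 3205.7
  x_2 = (0.22800·1075 + 0.41500·875 + 0.26150·1150 + 0.22600·1425) / 0.2283 = 1231.00 / 0.2283 ≈ 5392.0
  x_3 = (0.12150·1075 + 0.10600·875 + 0.44225·1150 + 0.17050·1425) / 0.2283 = 974.9125 / 0.2283 ≈ 4270.3
  x_4 = (0.15450·1075 + 0.11600·875 + 0.21475·1150 + 0.42350·1425) / 0.2283 = 1118.0375 / 0.2283 ≈ 4897.2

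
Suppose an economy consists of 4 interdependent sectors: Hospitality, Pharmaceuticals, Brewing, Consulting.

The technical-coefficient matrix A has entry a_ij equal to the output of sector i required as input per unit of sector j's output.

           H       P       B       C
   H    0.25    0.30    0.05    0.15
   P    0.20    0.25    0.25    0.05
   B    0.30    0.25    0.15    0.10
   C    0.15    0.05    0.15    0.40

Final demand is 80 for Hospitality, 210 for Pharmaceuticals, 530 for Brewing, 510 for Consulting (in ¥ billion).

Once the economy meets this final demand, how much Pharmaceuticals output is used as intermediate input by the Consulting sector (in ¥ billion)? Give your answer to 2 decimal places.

I − A =
  [   0.75    -0.30    -0.05    -0.15]
  [  -0.20     0.75    -0.25    -0.05]
  [  -0.30    -0.25     0.85    -0.10]
  [  -0.15    -0.05    -0.15     0.60]
Compute the cofactors C_ij = (−1)^(i+j)·(3×3 minor ij) of I−A; the adjugate is their transpose:
adj(I−A) = Cᵀ =
  [ 0.328500   0.168250   0.088375   0.110875]
  [ 0.156375   0.335625   0.123375   0.087625]
  [ 0.178375   0.171375   0.279000   0.105375]
  [ 0.139750   0.112875   0.102125   0.344000]
det(I−A) = Σ_j (I−A)_1j·C_1j = (0.75)(0.328500) + (-0.30)(0.156375) + (-0.05)(0.178375) + (-0.15)(0.139750) = 0.16958125
(I − A)⁻¹ = adj(I−A) / det(I−A) ≈
  [   1.9371     0.9921     0.5211     0.6538]
  [   0.9221     1.9791     0.7275     0.5167]
  [   1.0519     1.0106     1.6452     0.6214]
  [   0.8241     0.6656     0.6022     2.0285]
First solve x = (I − A)⁻¹ d = adj(I−A)·d / det(I−A); in particular x_C = (0.139750·80 + 0.112875·210 + 0.102125·530 + 0.344000·510) / 0.16958125 = 264.45 / 0.16958125 ≈ 1559.4295.
Intermediate flow from P to C: z_PC = a_PC · x_C = 0.05 × 264.45 / 0.16958125 = 13.2225 / 0.16958125 ≈ 77.97.

z_PC = 77.97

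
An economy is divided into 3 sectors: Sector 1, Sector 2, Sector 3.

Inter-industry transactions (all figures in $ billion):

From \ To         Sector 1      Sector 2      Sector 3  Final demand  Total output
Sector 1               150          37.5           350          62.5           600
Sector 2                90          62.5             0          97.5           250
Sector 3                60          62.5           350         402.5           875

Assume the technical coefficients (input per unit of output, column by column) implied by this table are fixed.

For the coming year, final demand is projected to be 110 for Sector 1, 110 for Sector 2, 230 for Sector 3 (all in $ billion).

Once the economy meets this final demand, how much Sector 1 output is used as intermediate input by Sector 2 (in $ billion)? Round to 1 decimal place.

z_12 = 37.0

Technical coefficients a_ij = z_ij / X_j:
  a_11 = 150/600 = 0.25, a_21 = 90/600 = 0.15, a_31 = 60/600 = 0.10
  a_12 = 37.5/250 = 0.15, a_22 = 62.5/250 = 0.25, a_32 = 62.5/250 = 0.25
  a_13 = 350/875 = 0.40, a_23 = 0/875 = 0.00, a_33 = 350/875 = 0.40
I − A =
  [   0.75    -0.15    -0.40]
  [  -0.15     0.75     0.00]
  [  -0.10    -0.25     0.60]
Cofactors of I−A, C_ij = (−1)^(i+j)·(minor ij) (rows/columns in the sector order above):
  C_11 = (0.75)(0.60) − (0.00)(-0.25) = 0.4500
  C_12 = −[(-0.15)(0.60) − (0.00)(-0.10)] = 0.0900
  C_13 = (-0.15)(-0.25) − (0.75)(-0.10) = 0.1125
  C_21 = −[(-0.15)(0.60) − (-0.40)(-0.25)] = 0.1900
  C_22 = (0.75)(0.60) − (-0.40)(-0.10) = 0.4100
  C_23 = −[(0.75)(-0.25) − (-0.15)(-0.10)] = 0.2025
  C_31 = (-0.15)(0.00) − (-0.40)(0.75) = 0.3000
  C_32 = −[(0.75)(0.00) − (-0.40)(-0.15)] = 0.0600
  C_33 = (0.75)(0.75) − (-0.15)(-0.15) = 0.5400
det(I−A) = Σ_j (I−A)_1j·C_1j = (0.75)(0.4500) + (-0.15)(0.0900) + (-0.40)(0.1125) = 0.2790
adj(I−A) = Cᵀ =
  [ 0.4500   0.1900   0.3000]
  [ 0.0900   0.4100   0.0600]
  [ 0.1125   0.2025   0.5400]
(I − A)⁻¹ = adj(I−A) / det(I−A) ≈
  [   1.6129     0.6810     1.0753]
  [   0.3226     1.4695     0.2151]
  [   0.4032     0.7258     1.9355]
First solve x = (I − A)⁻¹ d = adj(I−A)·d / det(I−A); in particular x_2 = (0.0900·110 + 0.4100·110 + 0.0600·230) / 0.2790 = 68.80 / 0.2790 ≈ 246.595.
Intermediate flow from 1 to 2: z_12 = a_12 · x_2 = 0.15 × 68.80 / 0.2790 = 10.32 / 0.2790 ≈ 37.0.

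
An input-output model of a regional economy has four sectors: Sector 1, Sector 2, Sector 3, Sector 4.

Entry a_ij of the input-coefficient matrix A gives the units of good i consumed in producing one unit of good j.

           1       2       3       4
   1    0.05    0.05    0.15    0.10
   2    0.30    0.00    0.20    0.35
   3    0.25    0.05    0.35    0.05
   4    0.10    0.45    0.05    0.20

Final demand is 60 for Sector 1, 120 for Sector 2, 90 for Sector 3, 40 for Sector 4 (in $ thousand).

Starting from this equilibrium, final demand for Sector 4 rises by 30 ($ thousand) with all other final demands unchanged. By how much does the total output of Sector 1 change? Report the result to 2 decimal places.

Δx_1 = 7.97

I − A =
  [   0.95    -0.05    -0.15    -0.10]
  [  -0.30     1.00    -0.20    -0.35]
  [  -0.25    -0.05     0.65    -0.05]
  [  -0.10    -0.45    -0.05     0.80]
Compute the cofactors C_ij = (−1)^(i+j)·(3×3 minor ij) of I−A; the adjugate is their transpose:
adj(I−A) = Cᵀ =
  [ 0.401750   0.064750   0.119250   0.086000]
  [ 0.223375   0.453125   0.209375   0.239250]
  [ 0.186125   0.080375   0.573125   0.094250]
  [ 0.187500   0.268000   0.168500   0.556000]
det(I−A) = Σ_j (I−A)_1j·C_1j = (0.95)(0.401750) + (-0.05)(0.223375) + (-0.15)(0.186125) + (-0.10)(0.187500) = 0.323825
(I − A)⁻¹ = adj(I−A) / det(I−A) ≈
  [   1.2406     0.2000     0.3683     0.2656]
  [   0.6898     1.3993     0.6466     0.7388]
  [   0.5748     0.2482     1.7699     0.2911]
  [   0.5790     0.8276     0.5203     1.7170]
Δx = (I − A)⁻¹ Δd with Δd having +30 in the Sector 4 component and 0 elsewhere.
So Δx_1 = L_14 · (+30), where L_14 = adj(I−A)_14 / det(I−A) = 0.086000 / 0.323825.
Δx_1 = 0.086000 × (+30) / 0.323825 = 2.58 / 0.323825 ≈ 7.97.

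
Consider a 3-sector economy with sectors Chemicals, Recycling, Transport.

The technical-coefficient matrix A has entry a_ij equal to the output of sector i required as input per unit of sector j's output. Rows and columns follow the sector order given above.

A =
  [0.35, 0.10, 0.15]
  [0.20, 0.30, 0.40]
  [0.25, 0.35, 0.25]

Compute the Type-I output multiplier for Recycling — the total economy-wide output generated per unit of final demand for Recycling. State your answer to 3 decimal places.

I − A =
  [   0.65    -0.10    -0.15]
  [  -0.20     0.70    -0.40]
  [  -0.25    -0.35     0.75]
Cofactors of I−A, C_ij = (−1)^(i+j)·(minor ij) (rows/columns in the sector order above):
  C_11 = (0.70)(0.75) − (-0.40)(-0.35) = 0.3850
  C_12 = −[(-0.20)(0.75) − (-0.40)(-0.25)] = 0.2500
  C_13 = (-0.20)(-0.35) − (0.70)(-0.25) = 0.2450
  C_21 = −[(-0.10)(0.75) − (-0.15)(-0.35)] = 0.1275
  C_22 = (0.65)(0.75) − (-0.15)(-0.25) = 0.4500
  C_23 = −[(0.65)(-0.35) − (-0.10)(-0.25)] = 0.2525
  C_31 = (-0.10)(-0.40) − (-0.15)(0.70) = 0.1450
  C_32 = −[(0.65)(-0.40) − (-0.15)(-0.20)] = 0.2900
  C_33 = (0.65)(0.70) − (-0.10)(-0.20) = 0.4350
det(I−A) = Σ_j (I−A)_1j·C_1j = (0.65)(0.3850) + (-0.10)(0.2500) + (-0.15)(0.2450) = 0.1885
adj(I−A) = Cᵀ =
  [ 0.3850   0.1275   0.1450]
  [ 0.2500   0.4500   0.2900]
  [ 0.2450   0.2525   0.4350]
(I − A)⁻¹ = adj(I−A) / det(I−A) ≈
  [   2.0424     0.6764     0.7692]
  [   1.3263     2.3873     1.5385]
  [   1.2997     1.3395     2.3077]
The output multiplier for sector j is the column-j sum of the Leontief inverse (I − A)⁻¹ = adj(I−A) / det(I−A).
Column 2 of adj(I−A): (0.1275, 0.4500, 0.2525); det(I−A) = 0.1885.
m_2 = (0.1275 + 0.4500 + 0.2525) / 0.1885 = 0.83 / 0.1885 ≈ 4.403.

m_2 = 4.403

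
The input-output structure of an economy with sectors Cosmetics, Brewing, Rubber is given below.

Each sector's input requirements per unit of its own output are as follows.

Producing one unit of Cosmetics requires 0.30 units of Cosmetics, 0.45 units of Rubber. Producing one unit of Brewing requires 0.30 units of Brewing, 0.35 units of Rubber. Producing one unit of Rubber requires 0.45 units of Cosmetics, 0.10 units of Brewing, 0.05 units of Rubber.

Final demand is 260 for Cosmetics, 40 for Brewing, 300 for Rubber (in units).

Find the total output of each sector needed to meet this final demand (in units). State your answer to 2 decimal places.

I − A =
  [   0.70     0.00    -0.45]
  [   0.00     0.70    -0.10]
  [  -0.45    -0.35     0.95]
Cofactors of I−A, C_ij = (−1)^(i+j)·(minor ij) (rows/columns in the sector order above):
  C_11 = (0.70)(0.95) − (-0.10)(-0.35) = 0.6300
  C_12 = −[(0.00)(0.95) − (-0.10)(-0.45)] = 0.0450
  C_13 = (0.00)(-0.35) − (0.70)(-0.45) = 0.3150
  C_21 = −[(0.00)(0.95) − (-0.45)(-0.35)] = 0.1575
  C_22 = (0.70)(0.95) − (-0.45)(-0.45) = 0.4625
  C_23 = −[(0.70)(-0.35) − (0.00)(-0.45)] = 0.2450
  C_31 = (0.00)(-0.10) − (-0.45)(0.70) = 0.3150
  C_32 = −[(0.70)(-0.10) − (-0.45)(0.00)] = 0.0700
  C_33 = (0.70)(0.70) − (0.00)(0.00) = 0.4900
det(I−A) = Σ_j (I−A)_1j·C_1j = (0.70)(0.6300) + (0.00)(0.0450) + (-0.45)(0.3150) = 0.29925
adj(I−A) = Cᵀ =
  [ 0.6300   0.1575   0.3150]
  [ 0.0450   0.4625   0.0700]
  [ 0.3150   0.2450   0.4900]
(I − A)⁻¹ = adj(I−A) / det(I−A) ≈
  [   2.1053     0.5263     1.0526]
  [   0.1504     1.5455     0.2339]
  [   1.0526     0.8187     1.6374]
x = (I − A)⁻¹ d = adj(I−A)·d / det(I−A), with det(I−A) = 0.29925:
  x_1 = (0.6300·260 + 0.1575·40 + 0.3150·300) / 0.29925 = 264.60 / 0.29925 ≈ 884.21
  x_2 = (0.0450·260 + 0.4625·40 + 0.0700·300) / 0.29925 = 51.20 / 0.29925 ≈ 171.09
  x_3 = (0.3150·260 + 0.2450·40 + 0.4900·300) / 0.29925 = 238.70 / 0.29925 ≈ 797.66

x_1 = 884.21, x_2 = 171.09, x_3 = 797.66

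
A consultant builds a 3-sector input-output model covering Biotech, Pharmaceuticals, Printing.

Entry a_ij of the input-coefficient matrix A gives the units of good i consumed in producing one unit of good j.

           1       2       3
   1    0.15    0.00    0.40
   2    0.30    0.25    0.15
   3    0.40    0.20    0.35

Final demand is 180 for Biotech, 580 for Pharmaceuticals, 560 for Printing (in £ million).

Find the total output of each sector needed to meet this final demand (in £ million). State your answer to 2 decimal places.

x_1 = 1211.84, x_2 = 1683.10, x_3 = 2125.17

I − A =
  [   0.85     0.00    -0.40]
  [  -0.30     0.75    -0.15]
  [  -0.40    -0.20     0.65]
Cofactors of I−A, C_ij = (−1)^(i+j)·(minor ij) (rows/columns in the sector order above):
  C_11 = (0.75)(0.65) − (-0.15)(-0.20) = 0.4575
  C_12 = −[(-0.30)(0.65) − (-0.15)(-0.40)] = 0.2550
  C_13 = (-0.30)(-0.20) − (0.75)(-0.40) = 0.3600
  C_21 = −[(0.00)(0.65) − (-0.40)(-0.20)] = 0.0800
  C_22 = (0.85)(0.65) − (-0.40)(-0.40) = 0.3925
  C_23 = −[(0.85)(-0.20) − (0.00)(-0.40)] = 0.1700
  C_31 = (0.00)(-0.15) − (-0.40)(0.75) = 0.3000
  C_32 = −[(0.85)(-0.15) − (-0.40)(-0.30)] = 0.2475
  C_33 = (0.85)(0.75) − (0.00)(-0.30) = 0.6375
det(I−A) = Σ_j (I−A)_1j·C_1j = (0.85)(0.4575) + (0.00)(0.2550) + (-0.40)(0.3600) = 0.244875
adj(I−A) = Cᵀ =
  [ 0.4575   0.0800   0.3000]
  [ 0.2550   0.3925   0.2475]
  [ 0.3600   0.1700   0.6375]
(I − A)⁻¹ = adj(I−A) / det(I−A) ≈
  [   1.8683     0.3267     1.2251]
  [   1.0413     1.6029     1.0107]
  [   1.4701     0.6942     2.6034]
x = (I − A)⁻¹ d = adj(I−A)·d / det(I−A), with det(I−A) = 0.244875:
  x_1 = (0.4575·180 + 0.0800·580 + 0.3000·560) / 0.244875 = 296.75 / 0.244875 ≈ 1211.84
  x_2 = (0.2550·180 + 0.3925·580 + 0.2475·560) / 0.244875 = 412.15 / 0.244875 ≈ 1683.10
  x_3 = (0.3600·180 + 0.1700·580 + 0.6375·560) / 0.244875 = 520.40 / 0.244875 ≈ 2125.17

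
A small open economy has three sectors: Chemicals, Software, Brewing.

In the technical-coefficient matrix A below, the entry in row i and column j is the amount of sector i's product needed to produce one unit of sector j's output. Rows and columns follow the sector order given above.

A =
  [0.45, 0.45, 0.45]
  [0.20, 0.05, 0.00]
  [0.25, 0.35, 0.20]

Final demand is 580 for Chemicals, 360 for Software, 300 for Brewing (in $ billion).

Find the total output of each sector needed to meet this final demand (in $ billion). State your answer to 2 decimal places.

I − A =
  [   0.55    -0.45    -0.45]
  [  -0.20     0.95     0.00]
  [  -0.25    -0.35     0.80]
Cofactors of I−A, C_ij = (−1)^(i+j)·(minor ij) (rows/columns in the sector order above):
  C_11 = (0.95)(0.80) − (0.00)(-0.35) = 0.7600
  C_12 = −[(-0.20)(0.80) − (0.00)(-0.25)] = 0.1600
  C_13 = (-0.20)(-0.35) − (0.95)(-0.25) = 0.3075
  C_21 = −[(-0.45)(0.80) − (-0.45)(-0.35)] = 0.5175
  C_22 = (0.55)(0.80) − (-0.45)(-0.25) = 0.3275
  C_23 = −[(0.55)(-0.35) − (-0.45)(-0.25)] = 0.3050
  C_31 = (-0.45)(0.00) − (-0.45)(0.95) = 0.4275
  C_32 = −[(0.55)(0.00) − (-0.45)(-0.20)] = 0.0900
  C_33 = (0.55)(0.95) − (-0.45)(-0.20) = 0.4325
det(I−A) = Σ_j (I−A)_1j·C_1j = (0.55)(0.7600) + (-0.45)(0.1600) + (-0.45)(0.3075) = 0.207625
adj(I−A) = Cᵀ =
  [ 0.7600   0.5175   0.4275]
  [ 0.1600   0.3275   0.0900]
  [ 0.3075   0.3050   0.4325]
(I − A)⁻¹ = adj(I−A) / det(I−A) ≈
  [   3.6604     2.4925     2.0590]
  [   0.7706     1.5774     0.4335]
  [   1.4810     1.4690     2.0831]
x = (I − A)⁻¹ d = adj(I−A)·d / det(I−A), with det(I−A) = 0.207625:
  x_C = (0.7600·580 + 0.5175·360 + 0.4275·300) / 0.207625 = 755.35 / 0.207625 ≈ 3638.05
  x_S = (0.1600·580 + 0.3275·360 + 0.0900·300) / 0.207625 = 237.70 / 0.207625 ≈ 1144.85
  x_B = (0.3075·580 + 0.3050·360 + 0.4325·300) / 0.207625 = 417.90 / 0.207625 ≈ 2012.76

x_C = 3638.05, x_S = 1144.85, x_B = 2012.76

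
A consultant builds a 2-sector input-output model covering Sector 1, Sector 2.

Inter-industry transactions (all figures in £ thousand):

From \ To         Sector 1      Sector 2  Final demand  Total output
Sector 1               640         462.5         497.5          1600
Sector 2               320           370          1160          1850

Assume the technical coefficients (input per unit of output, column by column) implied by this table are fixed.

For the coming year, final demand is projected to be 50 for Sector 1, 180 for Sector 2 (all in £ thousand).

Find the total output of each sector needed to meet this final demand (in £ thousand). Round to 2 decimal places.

Technical coefficients a_ij = z_ij / X_j:
  a_11 = 640/1600 = 0.40, a_21 = 320/1600 = 0.20
  a_12 = 462.5/1850 = 0.25, a_22 = 370/1850 = 0.20
I − A =
  [   0.60    -0.25]
  [  -0.20     0.80]
det(I−A) = (0.60)(0.80) − (-0.25)(-0.20) = 0.4300
adj(I−A) = [[0.80, 0.25], [0.20, 0.60]]
(I − A)⁻¹ = adj(I−A) / det(I−A) ≈
  [   1.8605     0.5814]
  [   0.4651     1.3953]
x = (I − A)⁻¹ d = adj(I−A)·d / det(I−A), with det(I−A) = 0.4300:
  x_1 = (0.80·50 + 0.25·180) / 0.4300 = 85.00 / 0.4300 ≈ 197.67
  x_2 = (0.20·50 + 0.60·180) / 0.4300 = 118.00 / 0.4300 ≈ 274.42

x_1 = 197.67, x_2 = 274.42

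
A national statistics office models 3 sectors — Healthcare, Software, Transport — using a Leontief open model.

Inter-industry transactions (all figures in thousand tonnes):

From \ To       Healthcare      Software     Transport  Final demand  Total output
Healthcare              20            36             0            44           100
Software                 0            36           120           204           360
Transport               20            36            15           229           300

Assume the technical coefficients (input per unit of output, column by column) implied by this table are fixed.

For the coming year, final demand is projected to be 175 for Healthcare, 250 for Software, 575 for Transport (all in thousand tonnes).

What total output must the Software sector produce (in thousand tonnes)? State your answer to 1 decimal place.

x_2 = 602.5

Technical coefficients a_ij = z_ij / X_j:
  a_11 = 20/100 = 0.20, a_21 = 0/100 = 0.00, a_31 = 20/100 = 0.20
  a_12 = 36/360 = 0.10, a_22 = 36/360 = 0.10, a_32 = 36/360 = 0.10
  a_13 = 0/300 = 0.00, a_23 = 120/300 = 0.40, a_33 = 15/300 = 0.05
I − A =
  [   0.80    -0.10     0.00]
  [   0.00     0.90    -0.40]
  [  -0.20    -0.10     0.95]
Cofactors of I−A, C_ij = (−1)^(i+j)·(minor ij) (rows/columns in the sector order above):
  C_11 = (0.90)(0.95) − (-0.40)(-0.10) = 0.8150
  C_12 = −[(0.00)(0.95) − (-0.40)(-0.20)] = 0.0800
  C_13 = (0.00)(-0.10) − (0.90)(-0.20) = 0.1800
  C_21 = −[(-0.10)(0.95) − (0.00)(-0.10)] = 0.0950
  C_22 = (0.80)(0.95) − (0.00)(-0.20) = 0.7600
  C_23 = −[(0.80)(-0.10) − (-0.10)(-0.20)] = 0.1000
  C_31 = (-0.10)(-0.40) − (0.00)(0.90) = 0.0400
  C_32 = −[(0.80)(-0.40) − (0.00)(0.00)] = 0.3200
  C_33 = (0.80)(0.90) − (-0.10)(0.00) = 0.7200
det(I−A) = Σ_j (I−A)_1j·C_1j = (0.80)(0.8150) + (-0.10)(0.0800) + (0.00)(0.1800) = 0.6440
adj(I−A) = Cᵀ =
  [ 0.8150   0.0950   0.0400]
  [ 0.0800   0.7600   0.3200]
  [ 0.1800   0.1000   0.7200]
(I − A)⁻¹ = adj(I−A) / det(I−A) ≈
  [   1.2655     0.1475     0.0621]
  [   0.1242     1.1801     0.4969]
  [   0.2795     0.1553     1.1180]
x = (I − A)⁻¹ d = adj(I−A)·d / det(I−A), with det(I−A) = 0.6440:
  x_1 = (0.8150·175 + 0.0950·250 + 0.0400·575) / 0.6440 = 189.375 / 0.6440 ≈ 294.1
  x_2 = (0.0800·175 + 0.7600·250 + 0.3200·575) / 0.6440 = 388.00 / 0.6440 ≈ 602.5
  x_3 = (0.1800·175 + 0.1000·250 + 0.7200·575) / 0.6440 = 470.50 / 0.6440 ≈ 730.6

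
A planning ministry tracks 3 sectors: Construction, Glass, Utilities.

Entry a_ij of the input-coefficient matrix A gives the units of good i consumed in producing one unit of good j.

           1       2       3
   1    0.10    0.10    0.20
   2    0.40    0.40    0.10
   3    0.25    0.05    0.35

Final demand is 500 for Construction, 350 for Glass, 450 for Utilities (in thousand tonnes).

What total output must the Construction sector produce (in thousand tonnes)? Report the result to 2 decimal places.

I − A =
  [   0.90    -0.10    -0.20]
  [  -0.40     0.60    -0.10]
  [  -0.25    -0.05     0.65]
Cofactors of I−A, C_ij = (−1)^(i+j)·(minor ij) (rows/columns in the sector order above):
  C_11 = (0.60)(0.65) − (-0.10)(-0.05) = 0.3850
  C_12 = −[(-0.40)(0.65) − (-0.10)(-0.25)] = 0.2850
  C_13 = (-0.40)(-0.05) − (0.60)(-0.25) = 0.1700
  C_21 = −[(-0.10)(0.65) − (-0.20)(-0.05)] = 0.0750
  C_22 = (0.90)(0.65) − (-0.20)(-0.25) = 0.5350
  C_23 = −[(0.90)(-0.05) − (-0.10)(-0.25)] = 0.0700
  C_31 = (-0.10)(-0.10) − (-0.20)(0.60) = 0.1300
  C_32 = −[(0.90)(-0.10) − (-0.20)(-0.40)] = 0.1700
  C_33 = (0.90)(0.60) − (-0.10)(-0.40) = 0.5000
det(I−A) = Σ_j (I−A)_1j·C_1j = (0.90)(0.3850) + (-0.10)(0.2850) + (-0.20)(0.1700) = 0.2840
adj(I−A) = Cᵀ =
  [ 0.3850   0.0750   0.1300]
  [ 0.2850   0.5350   0.1700]
  [ 0.1700   0.0700   0.5000]
(I − A)⁻¹ = adj(I−A) / det(I−A) ≈
  [   1.3556     0.2641     0.4577]
  [   1.0035     1.8838     0.5986]
  [   0.5986     0.2465     1.7606]
x = (I − A)⁻¹ d = adj(I−A)·d / det(I−A), with det(I−A) = 0.2840:
  x_1 = (0.3850·500 + 0.0750·350 + 0.1300·450) / 0.2840 = 277.25 / 0.2840 ≈ 976.23
  x_2 = (0.2850·500 + 0.5350·350 + 0.1700·450) / 0.2840 = 406.25 / 0.2840 ≈ 1430.46
  x_3 = (0.1700·500 + 0.0700·350 + 0.5000·450) / 0.2840 = 334.50 / 0.2840 ≈ 1177.82

x_1 = 976.23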